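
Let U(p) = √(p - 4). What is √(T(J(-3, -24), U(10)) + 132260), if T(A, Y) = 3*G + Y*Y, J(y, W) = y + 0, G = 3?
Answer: 5*√5291 ≈ 363.70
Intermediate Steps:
U(p) = √(-4 + p)
J(y, W) = y
T(A, Y) = 9 + Y² (T(A, Y) = 3*3 + Y*Y = 9 + Y²)
√(T(J(-3, -24), U(10)) + 132260) = √((9 + (√(-4 + 10))²) + 132260) = √((9 + (√6)²) + 132260) = √((9 + 6) + 132260) = √(15 + 132260) = √132275 = 5*√5291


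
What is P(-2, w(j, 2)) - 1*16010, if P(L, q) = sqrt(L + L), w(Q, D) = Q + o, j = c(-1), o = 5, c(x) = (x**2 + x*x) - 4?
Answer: -16010 + 2*I ≈ -16010.0 + 2.0*I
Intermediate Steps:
c(x) = -4 + 2*x**2 (c(x) = (x**2 + x**2) - 4 = 2*x**2 - 4 = -4 + 2*x**2)
j = -2 (j = -4 + 2*(-1)**2 = -4 + 2*1 = -4 + 2 = -2)
w(Q, D) = 5 + Q (w(Q, D) = Q + 5 = 5 + Q)
P(L, q) = sqrt(2)*sqrt(L) (P(L, q) = sqrt(2*L) = sqrt(2)*sqrt(L))
P(-2, w(j, 2)) - 1*16010 = sqrt(2)*sqrt(-2) - 1*16010 = sqrt(2)*(I*sqrt(2)) - 16010 = 2*I - 16010 = -16010 + 2*I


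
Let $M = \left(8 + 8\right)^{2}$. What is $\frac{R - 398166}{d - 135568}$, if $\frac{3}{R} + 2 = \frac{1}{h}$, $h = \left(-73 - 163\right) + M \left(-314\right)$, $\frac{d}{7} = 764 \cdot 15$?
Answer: $\frac{10700154311}{1487394478} \approx 7.1939$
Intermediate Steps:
$d = 80220$ ($d = 7 \cdot 764 \cdot 15 = 7 \cdot 11460 = 80220$)
$M = 256$ ($M = 16^{2} = 256$)
$h = -80620$ ($h = \left(-73 - 163\right) + 256 \left(-314\right) = \left(-73 - 163\right) - 80384 = -236 - 80384 = -80620$)
$R = - \frac{80620}{53747}$ ($R = \frac{3}{-2 + \frac{1}{-80620}} = \frac{3}{-2 - \frac{1}{80620}} = \frac{3}{- \frac{161241}{80620}} = 3 \left(- \frac{80620}{161241}\right) = - \frac{80620}{53747} \approx -1.5$)
$\frac{R - 398166}{d - 135568} = \frac{- \frac{80620}{53747} - 398166}{80220 - 135568} = - \frac{21400308622}{53747 \left(-55348\right)} = \left(- \frac{21400308622}{53747}\right) \left(- \frac{1}{55348}\right) = \frac{10700154311}{1487394478}$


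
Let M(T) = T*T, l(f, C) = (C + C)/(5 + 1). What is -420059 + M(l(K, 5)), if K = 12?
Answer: -3780506/9 ≈ -4.2006e+5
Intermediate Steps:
l(f, C) = C/3 (l(f, C) = (2*C)/6 = (2*C)*(⅙) = C/3)
M(T) = T²
-420059 + M(l(K, 5)) = -420059 + ((⅓)*5)² = -420059 + (5/3)² = -420059 + 25/9 = -3780506/9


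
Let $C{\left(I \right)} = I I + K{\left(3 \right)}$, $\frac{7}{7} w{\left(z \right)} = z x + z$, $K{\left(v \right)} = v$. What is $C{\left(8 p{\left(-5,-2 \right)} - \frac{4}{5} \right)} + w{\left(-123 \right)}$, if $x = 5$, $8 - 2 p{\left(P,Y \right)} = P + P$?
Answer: $\frac{108361}{25} \approx 4334.4$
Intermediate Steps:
$p{\left(P,Y \right)} = 4 - P$ ($p{\left(P,Y \right)} = 4 - \frac{P + P}{2} = 4 - \frac{2 P}{2} = 4 - P$)
$w{\left(z \right)} = 6 z$ ($w{\left(z \right)} = z 5 + z = 5 z + z = 6 z$)
$C{\left(I \right)} = 3 + I^{2}$ ($C{\left(I \right)} = I I + 3 = I^{2} + 3 = 3 + I^{2}$)
$C{\left(8 p{\left(-5,-2 \right)} - \frac{4}{5} \right)} + w{\left(-123 \right)} = \left(3 + \left(8 \left(4 - -5\right) - \frac{4}{5}\right)^{2}\right) + 6 \left(-123\right) = \left(3 + \left(8 \left(4 + 5\right) - \frac{4}{5}\right)^{2}\right) - 738 = \left(3 + \left(8 \cdot 9 - \frac{4}{5}\right)^{2}\right) - 738 = \left(3 + \left(72 - \frac{4}{5}\right)^{2}\right) - 738 = \left(3 + \left(\frac{356}{5}\right)^{2}\right) - 738 = \left(3 + \frac{126736}{25}\right) - 738 = \frac{126811}{25} - 738 = \frac{108361}{25}$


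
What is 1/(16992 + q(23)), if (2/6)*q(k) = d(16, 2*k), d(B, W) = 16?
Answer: 1/17040 ≈ 5.8685e-5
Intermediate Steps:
q(k) = 48 (q(k) = 3*16 = 48)
1/(16992 + q(23)) = 1/(16992 + 48) = 1/17040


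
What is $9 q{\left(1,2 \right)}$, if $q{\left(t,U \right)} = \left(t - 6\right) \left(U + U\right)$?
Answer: $-180$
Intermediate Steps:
$q{\left(t,U \right)} = 2 U \left(-6 + t\right)$ ($q{\left(t,U \right)} = \left(-6 + t\right) 2 U = 2 U \left(-6 + t\right)$)
$9 q{\left(1,2 \right)} = 9 \cdot 2 \cdot 2 \left(-6 + 1\right) = 9 \cdot 2 \cdot 2 \left(-5\right) = 9 \left(-20\right) = -180$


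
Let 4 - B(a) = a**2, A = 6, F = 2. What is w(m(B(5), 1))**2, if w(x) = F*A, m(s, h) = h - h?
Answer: 144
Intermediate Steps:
B(a) = 4 - a**2
m(s, h) = 0
w(x) = 12 (w(x) = 2*6 = 12)
w(m(B(5), 1))**2 = 12**2 = 144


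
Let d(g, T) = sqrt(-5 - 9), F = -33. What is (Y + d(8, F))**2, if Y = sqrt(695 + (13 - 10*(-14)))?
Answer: 834 + 8*I*sqrt(742) ≈ 834.0 + 217.92*I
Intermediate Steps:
d(g, T) = I*sqrt(14) (d(g, T) = sqrt(-14) = I*sqrt(14))
Y = 4*sqrt(53) (Y = sqrt(695 + (13 + 140)) = sqrt(695 + 153) = sqrt(848) = 4*sqrt(53) ≈ 29.120)
(Y + d(8, F))**2 = (4*sqrt(53) + I*sqrt(14))**2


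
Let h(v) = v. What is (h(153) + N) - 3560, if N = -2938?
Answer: -6345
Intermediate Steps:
(h(153) + N) - 3560 = (153 - 2938) - 3560 = -2785 - 3560 = -6345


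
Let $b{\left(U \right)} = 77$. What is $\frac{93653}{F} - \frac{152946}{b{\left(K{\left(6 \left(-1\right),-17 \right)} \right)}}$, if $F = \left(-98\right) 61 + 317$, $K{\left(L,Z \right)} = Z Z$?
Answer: $- \frac{51355211}{25641} \approx -2002.9$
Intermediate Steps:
$K{\left(L,Z \right)} = Z^{2}$
$F = -5661$ ($F = -5978 + 317 = -5661$)
$\frac{93653}{F} - \frac{152946}{b{\left(K{\left(6 \left(-1\right),-17 \right)} \right)}} = \frac{93653}{-5661} - \frac{152946}{77} = 93653 \left(- \frac{1}{5661}\right) - \frac{152946}{77} = - \frac{5509}{333} - \frac{152946}{77} = - \frac{51355211}{25641}$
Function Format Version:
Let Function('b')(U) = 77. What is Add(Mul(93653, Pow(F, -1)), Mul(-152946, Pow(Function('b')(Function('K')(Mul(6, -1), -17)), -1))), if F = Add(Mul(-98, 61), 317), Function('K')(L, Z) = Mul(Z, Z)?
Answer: Rational(-51355211, 25641) ≈ -2002.9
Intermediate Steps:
Function('K')(L, Z) = Pow(Z, 2)
F = -5661 (F = Add(-5978, 317) = -5661)
Add(Mul(93653, Pow(F, -1)), Mul(-152946, Pow(Function('b')(Function('K')(Mul(6, -1), -17)), -1))) = Add(Mul(93653, Pow(-5661, -1)), Mul(-152946, Pow(77, -1))) = Add(Mul(93653, Rational(-1, 5661)), Mul(-152946, Rational(1, 77))) = Add(Rational(-5509, 333), Rational(-152946, 77)) = Rational(-51355211, 25641)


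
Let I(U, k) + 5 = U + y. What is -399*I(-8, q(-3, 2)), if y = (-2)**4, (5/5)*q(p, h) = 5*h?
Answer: -1197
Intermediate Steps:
q(p, h) = 5*h
y = 16
I(U, k) = 11 + U (I(U, k) = -5 + (U + 16) = -5 + (16 + U) = 11 + U)
-399*I(-8, q(-3, 2)) = -399*(11 - 8) = -399*3 = -1197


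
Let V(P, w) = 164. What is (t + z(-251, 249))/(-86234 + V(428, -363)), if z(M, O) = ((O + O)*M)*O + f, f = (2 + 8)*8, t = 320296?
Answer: 5134021/14345 ≈ 357.90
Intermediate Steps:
f = 80 (f = 10*8 = 80)
z(M, O) = 80 + 2*M*O² (z(M, O) = ((O + O)*M)*O + 80 = ((2*O)*M)*O + 80 = (2*M*O)*O + 80 = 2*M*O² + 80 = 80 + 2*M*O²)
(t + z(-251, 249))/(-86234 + V(428, -363)) = (320296 + (80 + 2*(-251)*249²))/(-86234 + 164) = (320296 + (80 + 2*(-251)*62001))/(-86070) = (320296 + (80 - 31124502))*(-1/86070) = (320296 - 31124422)*(-1/86070) = -30804126*(-1/86070) = 5134021/14345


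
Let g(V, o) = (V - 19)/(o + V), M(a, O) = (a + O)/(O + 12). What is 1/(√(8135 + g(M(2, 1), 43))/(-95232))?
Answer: -95232*√642313453/2285813 ≈ -1055.9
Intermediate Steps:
M(a, O) = (O + a)/(12 + O)
g(V, o) = (-19 + V)/(V + o)
1/(√(8135 + g(M(2, 1), 43))/(-95232)) = 1/(√(8135 + (-19 + (1 + 2)/(12 + 1))/((1 + 2)/(12 + 1) + 43))/(-95232)) = 1/(√(8135 + (-19 + 3/13)/(3/13 + 43))*(-1/95232)) = 1/(√(8135 - 244/13/(562/13))*(-1/95232)) = 1/(√(8135 + (13/562)*(-244/13))*(-1/95232)) = 1/(√(8135 - 122/281)*(-1/95232)) = 1/(√(2285813/281)*(-1/95232)) = 1/((√642313453/281)*(-1/95232)) = 1/(-√642313453/26760192) = -95232*√642313453/2285813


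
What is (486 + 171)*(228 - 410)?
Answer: -119574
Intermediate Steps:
(486 + 171)*(228 - 410) = 657*(-182) = -119574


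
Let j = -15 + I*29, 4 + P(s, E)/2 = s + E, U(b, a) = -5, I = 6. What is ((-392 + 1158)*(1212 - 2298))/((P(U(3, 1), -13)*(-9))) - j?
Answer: -74570/33 ≈ -2259.7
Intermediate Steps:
P(s, E) = -8 + 2*E + 2*s (P(s, E) = -8 + 2*(s + E) = -8 + 2*(E + s) = -8 + (2*E + 2*s) = -8 + 2*E + 2*s)
j = 159 (j = -15 + 6*29 = -15 + 174 = 159)
((-392 + 1158)*(1212 - 2298))/((P(U(3, 1), -13)*(-9))) - j = ((-392 + 1158)*(1212 - 2298))/(((-8 + 2*(-13) + 2*(-5))*(-9))) - 1*159 = (766*(-1086))/(((-8 - 26 - 10)*(-9))) - 159 = -831876/((-44*(-9))) - 159 = -831876/396 - 159 = -831876*1/396 - 159 = -69323/33 - 159 = -74570/33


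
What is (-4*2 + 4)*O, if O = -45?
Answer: 180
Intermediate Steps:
(-4*2 + 4)*O = (-4*2 + 4)*(-45) = (-8 + 4)*(-45) = -4*(-45) = 180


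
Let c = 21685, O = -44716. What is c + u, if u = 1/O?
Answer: 969666459/44716 ≈ 21685.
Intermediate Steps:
u = -1/44716 (u = 1/(-44716) = -1/44716 ≈ -2.2363e-5)
c + u = 21685 - 1/44716 = 969666459/44716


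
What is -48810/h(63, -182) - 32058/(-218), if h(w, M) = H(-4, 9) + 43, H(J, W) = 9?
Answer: -2243391/2834 ≈ -791.60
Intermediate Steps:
h(w, M) = 52 (h(w, M) = 9 + 43 = 52)
-48810/h(63, -182) - 32058/(-218) = -48810/52 - 32058/(-218) = -48810*1/52 - 32058*(-1/218) = -24405/26 + 16029/109 = -2243391/2834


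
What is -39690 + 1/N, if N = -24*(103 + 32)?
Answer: -128595601/3240 ≈ -39690.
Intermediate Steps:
N = -3240 (N = -24*135 = -3240)
-39690 + 1/N = -39690 + 1/(-3240) = -39690 - 1/3240 = -128595601/3240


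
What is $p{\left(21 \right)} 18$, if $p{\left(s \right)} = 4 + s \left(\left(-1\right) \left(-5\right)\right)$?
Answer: $1962$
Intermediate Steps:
$p{\left(s \right)} = 4 + 5 s$ ($p{\left(s \right)} = 4 + s 5 = 4 + 5 s$)
$p{\left(21 \right)} 18 = \left(4 + 5 \cdot 21\right) 18 = \left(4 + 105\right) 18 = 109 \cdot 18 = 1962$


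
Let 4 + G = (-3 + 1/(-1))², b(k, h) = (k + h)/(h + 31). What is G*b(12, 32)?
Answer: 176/21 ≈ 8.3810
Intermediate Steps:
b(k, h) = (h + k)/(31 + h)
G = 12 (G = -4 + (-3 + 1/(-1))² = -4 + (-3 - 1)² = -4 + (-4)² = -4 + 16 = 12)
G*b(12, 32) = 12*((32 + 12)/(31 + 32)) = 12*(44/63) = 176/21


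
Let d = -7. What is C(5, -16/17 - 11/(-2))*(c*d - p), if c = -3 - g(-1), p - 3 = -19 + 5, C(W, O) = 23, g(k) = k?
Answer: 575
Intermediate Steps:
p = -11 (p = 3 + (-19 + 5) = 3 - 14 = -11)
c = -2 (c = -3 - 1*(-1) = -3 + 1 = -2)
C(5, -16/17 - 11/(-2))*(c*d - p) = 23*(-2*(-7) - 1*(-11)) = 23*(14 + 11) = 23*25 = 575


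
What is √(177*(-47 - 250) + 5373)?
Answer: 6*I*√1311 ≈ 217.25*I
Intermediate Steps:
√(177*(-47 - 250) + 5373) = √(177*(-297) + 5373) = √(-52569 + 5373) = √(-47196) = 6*I*√1311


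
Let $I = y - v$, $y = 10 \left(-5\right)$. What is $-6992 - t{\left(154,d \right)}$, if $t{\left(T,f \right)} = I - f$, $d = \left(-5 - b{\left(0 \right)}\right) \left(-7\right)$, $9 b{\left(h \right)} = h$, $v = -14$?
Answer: $-6921$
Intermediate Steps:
$y = -50$
$b{\left(h \right)} = \frac{h}{9}$
$I = -36$ ($I = -50 - -14 = -50 + 14 = -36$)
$d = 35$ ($d = \left(-5 - \frac{1}{9} \cdot 0\right) \left(-7\right) = \left(-5 - 0\right) \left(-7\right) = \left(-5 + 0\right) \left(-7\right) = \left(-5\right) \left(-7\right) = 35$)
$t{\left(T,f \right)} = -36 - f$
$-6992 - t{\left(154,d \right)} = -6992 - \left(-36 - 35\right) = -6992 - -71 = -6992 + 71 = -6921$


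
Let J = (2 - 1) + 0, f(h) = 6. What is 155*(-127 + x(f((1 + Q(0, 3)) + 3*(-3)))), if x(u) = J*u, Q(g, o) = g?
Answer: -18755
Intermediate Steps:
J = 1 (J = 1 + 0 = 1)
x(u) = u (x(u) = 1*u = u)
155*(-127 + x(f((1 + Q(0, 3)) + 3*(-3)))) = 155*(-127 + 6) = 155*(-121) = -18755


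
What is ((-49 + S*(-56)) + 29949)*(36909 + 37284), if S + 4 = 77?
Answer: 1915069716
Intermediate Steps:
S = 73 (S = -4 + 77 = 73)
((-49 + S*(-56)) + 29949)*(36909 + 37284) = ((-49 + 73*(-56)) + 29949)*(36909 + 37284) = ((-49 - 4088) + 29949)*74193 = (-4137 + 29949)*74193 = 25812*74193 = 1915069716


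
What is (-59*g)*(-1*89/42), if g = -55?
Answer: -288805/42 ≈ -6876.3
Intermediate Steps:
(-59*g)*(-1*89/42) = (-59*(-55))*(-1*89/42) = 3245*(-89*1/42) = 3245*(-89/42) = -288805/42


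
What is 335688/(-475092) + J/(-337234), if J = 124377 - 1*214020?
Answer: -5884727903/13351431294 ≈ -0.44076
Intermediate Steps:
J = -89643 (J = 124377 - 214020 = -89643)
335688/(-475092) + J/(-337234) = 335688/(-475092) - 89643/(-337234) = 335688*(-1/475092) - 89643*(-1/337234) = -27974/39591 + 89643/337234 = -5884727903/13351431294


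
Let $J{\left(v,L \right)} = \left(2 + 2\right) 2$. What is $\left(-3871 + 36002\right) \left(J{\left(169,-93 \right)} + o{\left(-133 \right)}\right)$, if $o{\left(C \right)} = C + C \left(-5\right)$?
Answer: $17350740$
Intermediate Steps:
$J{\left(v,L \right)} = 8$ ($J{\left(v,L \right)} = 4 \cdot 2 = 8$)
$o{\left(C \right)} = - 4 C$ ($o{\left(C \right)} = C - 5 C = - 4 C$)
$\left(-3871 + 36002\right) \left(J{\left(169,-93 \right)} + o{\left(-133 \right)}\right) = \left(-3871 + 36002\right) \left(8 - -532\right) = 32131 \left(8 + 532\right) = 32131 \cdot 540 = 17350740$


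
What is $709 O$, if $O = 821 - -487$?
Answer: $927372$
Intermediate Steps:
$O = 1308$ ($O = 821 + 487 = 1308$)
$709 O = 709 \cdot 1308 = 927372$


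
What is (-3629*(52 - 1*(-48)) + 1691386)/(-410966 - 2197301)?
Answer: -1328486/2608267 ≈ -0.50934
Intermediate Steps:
(-3629*(52 - 1*(-48)) + 1691386)/(-410966 - 2197301) = (-3629*(52 + 48) + 1691386)/(-2608267) = (-3629*100 + 1691386)*(-1/2608267) = (-362900 + 1691386)*(-1/2608267) = 1328486*(-1/2608267) = -1328486/2608267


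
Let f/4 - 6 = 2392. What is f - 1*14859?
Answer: -5267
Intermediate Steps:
f = 9592 (f = 24 + 4*2392 = 24 + 9568 = 9592)
f - 1*14859 = 9592 - 1*14859 = 9592 - 14859 = -5267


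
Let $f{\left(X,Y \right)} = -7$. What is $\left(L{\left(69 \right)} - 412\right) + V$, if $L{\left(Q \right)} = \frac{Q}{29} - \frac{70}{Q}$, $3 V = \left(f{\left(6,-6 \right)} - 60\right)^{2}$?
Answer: $\frac{2172482}{2001} \approx 1085.7$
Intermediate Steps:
$V = \frac{4489}{3}$ ($V = \frac{\left(-7 - 60\right)^{2}}{3} = \frac{\left(-67\right)^{2}}{3} = \frac{1}{3} \cdot 4489 = \frac{4489}{3} \approx 1496.3$)
$L{\left(Q \right)} = - \frac{70}{Q} + \frac{Q}{29}$ ($L{\left(Q \right)} = Q \frac{1}{29} - \frac{70}{Q} = \frac{Q}{29} - \frac{70}{Q} = - \frac{70}{Q} + \frac{Q}{29}$)
$\left(L{\left(69 \right)} - 412\right) + V = \left(\left(- \frac{70}{69} + \frac{1}{29} \cdot 69\right) - 412\right) + \frac{4489}{3} = \left(\left(\left(-70\right) \frac{1}{69} + \frac{69}{29}\right) - 412\right) + \frac{4489}{3} = \left(\left(- \frac{70}{69} + \frac{69}{29}\right) - 412\right) + \frac{4489}{3} = \left(\frac{2731}{2001} - 412\right) + \frac{4489}{3} = - \frac{821681}{2001} + \frac{4489}{3} = \frac{2172482}{2001}$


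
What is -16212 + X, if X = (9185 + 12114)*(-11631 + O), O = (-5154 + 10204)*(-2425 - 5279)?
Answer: -828889599681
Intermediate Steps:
O = -38905200 (O = 5050*(-7704) = -38905200)
X = -828889583469 (X = (9185 + 12114)*(-11631 - 38905200) = 21299*(-38916831) = -828889583469)
-16212 + X = -16212 - 828889583469 = -828889599681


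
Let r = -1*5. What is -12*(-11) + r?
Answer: 127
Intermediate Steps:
r = -5
-12*(-11) + r = -12*(-11) - 5 = 132 - 5 = 127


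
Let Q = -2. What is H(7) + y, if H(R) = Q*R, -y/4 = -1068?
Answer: 4258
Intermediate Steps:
y = 4272 (y = -4*(-1068) = 4272)
H(R) = -2*R
H(7) + y = -2*7 + 4272 = -14 + 4272 = 4258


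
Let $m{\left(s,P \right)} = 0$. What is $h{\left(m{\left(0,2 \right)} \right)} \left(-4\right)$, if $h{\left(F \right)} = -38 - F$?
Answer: $152$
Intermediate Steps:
$h{\left(m{\left(0,2 \right)} \right)} \left(-4\right) = \left(-38 - 0\right) \left(-4\right) = \left(-38 + 0\right) \left(-4\right) = \left(-38\right) \left(-4\right) = 152$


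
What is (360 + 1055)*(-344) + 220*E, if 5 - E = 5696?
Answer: -1738780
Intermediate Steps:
E = -5691 (E = 5 - 1*5696 = 5 - 5696 = -5691)
(360 + 1055)*(-344) + 220*E = (360 + 1055)*(-344) + 220*(-5691) = 1415*(-344) - 1252020 = -486760 - 1252020 = -1738780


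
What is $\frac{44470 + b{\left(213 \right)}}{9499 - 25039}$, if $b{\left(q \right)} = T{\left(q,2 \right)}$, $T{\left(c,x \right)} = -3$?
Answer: $- \frac{44467}{15540} \approx -2.8615$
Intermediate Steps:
$b{\left(q \right)} = -3$
$\frac{44470 + b{\left(213 \right)}}{9499 - 25039} = \frac{44470 - 3}{9499 - 25039} = \frac{44467}{-15540} = 44467 \left(- \frac{1}{15540}\right) = - \frac{44467}{15540}$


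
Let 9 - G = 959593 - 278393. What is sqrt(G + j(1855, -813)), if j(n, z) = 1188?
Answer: I*sqrt(680003) ≈ 824.62*I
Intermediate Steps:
G = -681191 (G = 9 - (959593 - 278393) = 9 - 1*681200 = 9 - 681200 = -681191)
sqrt(G + j(1855, -813)) = sqrt(-681191 + 1188) = sqrt(-680003) = I*sqrt(680003)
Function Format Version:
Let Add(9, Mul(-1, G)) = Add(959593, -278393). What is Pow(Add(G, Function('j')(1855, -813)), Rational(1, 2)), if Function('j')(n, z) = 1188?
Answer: Mul(I, Pow(680003, Rational(1, 2))) ≈ Mul(824.62, I)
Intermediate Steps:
G = -681191 (G = Add(9, Mul(-1, Add(959593, -278393))) = Add(9, Mul(-1, 681200)) = Add(9, -681200) = -681191)
Pow(Add(G, Function('j')(1855, -813)), Rational(1, 2)) = Pow(Add(-681191, 1188), Rational(1, 2)) = Pow(-680003, Rational(1, 2)) = Mul(I, Pow(680003, Rational(1, 2)))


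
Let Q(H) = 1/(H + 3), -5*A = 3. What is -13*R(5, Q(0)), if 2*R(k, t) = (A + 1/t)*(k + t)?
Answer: -416/5 ≈ -83.200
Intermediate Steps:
A = -3/5 (A = -1/5*3 = -3/5 ≈ -0.60000)
Q(H) = 1/(3 + H)
R(k, t) = (-3/5 + 1/t)*(k + t)/2 (R(k, t) = ((-3/5 + 1/t)*(k + t))/2 = (-3/5 + 1/t)*(k + t)/2)
-13*R(5, Q(0)) = -13*(5*5 - (-5 + 3*5 + 3/(3 + 0))/(3 + 0))/(10*(1/(3 + 0))) = -13*(25 - 1*(-5 + 15 + 3/3)/3)/(10*(1/3)) = -13*(25 - 1*1/3*(-5 + 15 + 3*(1/3)))/(10*1/3) = -13*3*(25 - 1*1/3*(-5 + 15 + 1))/10 = -13*3*(25 - 1*1/3*11)/10 = -13*3*(25 - 11/3)/10 = -13*3*64/(10*3) = -13*32/5 = -416/5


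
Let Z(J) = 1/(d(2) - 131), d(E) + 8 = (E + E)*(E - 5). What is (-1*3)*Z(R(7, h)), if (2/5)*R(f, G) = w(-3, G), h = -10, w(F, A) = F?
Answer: 3/151 ≈ 0.019868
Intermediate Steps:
d(E) = -8 + 2*E*(-5 + E) (d(E) = -8 + (E + E)*(E - 5) = -8 + (2*E)*(-5 + E) = -8 + 2*E*(-5 + E))
R(f, G) = -15/2 (R(f, G) = (5/2)*(-3) = -15/2)
Z(J) = -1/151 (Z(J) = 1/((-8 - 10*2 + 2*2²) - 131) = 1/((-8 - 20 + 2*4) - 131) = 1/((-8 - 20 + 8) - 131) = 1/(-20 - 131) = 1/(-151) = -1/151)
(-1*3)*Z(R(7, h)) = -1*3*(-1/151) = -3*(-1/151) = 3/151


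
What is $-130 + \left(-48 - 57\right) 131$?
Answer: $-13885$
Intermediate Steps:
$-130 + \left(-48 - 57\right) 131 = -130 - 13755 = -13885$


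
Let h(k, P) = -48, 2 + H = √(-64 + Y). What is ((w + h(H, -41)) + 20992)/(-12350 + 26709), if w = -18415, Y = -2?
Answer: 2529/14359 ≈ 0.17613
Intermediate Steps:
H = -2 + I*√66 (H = -2 + √(-64 - 2) = -2 + √(-66) = -2 + I*√66 ≈ -2.0 + 8.124*I)
((w + h(H, -41)) + 20992)/(-12350 + 26709) = ((-18415 - 48) + 20992)/(-12350 + 26709) = (-18463 + 20992)/14359 = 2529*(1/14359) = 2529/14359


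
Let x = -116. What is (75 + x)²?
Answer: 1681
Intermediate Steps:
(75 + x)² = (75 - 116)² = (-41)² = 1681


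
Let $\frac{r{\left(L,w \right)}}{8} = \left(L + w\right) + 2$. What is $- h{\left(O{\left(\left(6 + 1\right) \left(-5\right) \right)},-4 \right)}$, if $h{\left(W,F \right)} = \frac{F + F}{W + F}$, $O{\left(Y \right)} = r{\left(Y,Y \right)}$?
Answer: $- \frac{2}{137} \approx -0.014599$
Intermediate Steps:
$r{\left(L,w \right)} = 16 + 8 L + 8 w$ ($r{\left(L,w \right)} = 8 \left(\left(L + w\right) + 2\right) = 8 \left(2 + L + w\right) = 16 + 8 L + 8 w$)
$O{\left(Y \right)} = 16 + 16 Y$ ($O{\left(Y \right)} = 16 + 8 Y + 8 Y = 16 + 16 Y$)
$h{\left(W,F \right)} = \frac{2 F}{F + W}$
$- h{\left(O{\left(\left(6 + 1\right) \left(-5\right) \right)},-4 \right)} = - \frac{2 \left(-4\right)}{-4 + \left(16 + 16 \left(6 + 1\right) \left(-5\right)\right)} = - \frac{2 \left(-4\right)}{-4 + \left(16 + 16 \cdot 7 \left(-5\right)\right)} = - \frac{2 \left(-4\right)}{-4 + \left(16 + 16 \left(-35\right)\right)} = - \frac{2 \left(-4\right)}{-4 + \left(16 - 560\right)} = - \frac{2 \left(-4\right)}{-4 - 544} = - \frac{2 \left(-4\right)}{-548} = - \frac{2 \left(-4\right) \left(-1\right)}{548} = \left(-1\right) \frac{2}{137} = - \frac{2}{137}$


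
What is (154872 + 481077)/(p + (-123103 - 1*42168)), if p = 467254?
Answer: 211983/100661 ≈ 2.1059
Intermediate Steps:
(154872 + 481077)/(p + (-123103 - 1*42168)) = (154872 + 481077)/(467254 + (-123103 - 1*42168)) = 635949/(467254 + (-123103 - 42168)) = 635949/(467254 - 165271) = 635949/301983 = 635949*(1/301983) = 211983/100661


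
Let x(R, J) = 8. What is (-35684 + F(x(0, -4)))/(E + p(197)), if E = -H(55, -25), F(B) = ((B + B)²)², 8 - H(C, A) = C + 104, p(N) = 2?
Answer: 1756/9 ≈ 195.11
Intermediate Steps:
H(C, A) = -96 - C (H(C, A) = 8 - (C + 104) = 8 - (104 + C) = 8 + (-104 - C) = -96 - C)
F(B) = 16*B⁴ (F(B) = ((2*B)²)² = (4*B²)² = 16*B⁴)
E = 151 (E = -(-96 - 1*55) = -(-96 - 55) = -1*(-151) = 151)
(-35684 + F(x(0, -4)))/(E + p(197)) = (-35684 + 16*8⁴)/(151 + 2) = (-35684 + 16*4096)/153 = (-35684 + 65536)*(1/153) = 29852*(1/153) = 1756/9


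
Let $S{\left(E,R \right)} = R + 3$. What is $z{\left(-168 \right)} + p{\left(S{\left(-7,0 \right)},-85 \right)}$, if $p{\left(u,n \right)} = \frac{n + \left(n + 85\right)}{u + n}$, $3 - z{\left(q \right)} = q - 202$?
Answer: $\frac{30671}{82} \approx 374.04$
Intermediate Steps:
$z{\left(q \right)} = 205 - q$ ($z{\left(q \right)} = 3 - \left(q - 202\right) = 3 - \left(-202 + q\right) = 205 - q$)
$S{\left(E,R \right)} = 3 + R$
$p{\left(u,n \right)} = \frac{85 + 2 n}{n + u}$ ($p{\left(u,n \right)} = \frac{n + \left(85 + n\right)}{n + u} = \frac{85 + 2 n}{n + u}$)
$z{\left(-168 \right)} + p{\left(S{\left(-7,0 \right)},-85 \right)} = \left(205 - -168\right) + \frac{85 + 2 \left(-85\right)}{-85 + \left(3 + 0\right)} = \left(205 + 168\right) + \frac{85 - 170}{-85 + 3} = 373 + \frac{1}{-82} \left(-85\right) = 373 - - \frac{85}{82} = 373 + \frac{85}{82} = \frac{30671}{82}$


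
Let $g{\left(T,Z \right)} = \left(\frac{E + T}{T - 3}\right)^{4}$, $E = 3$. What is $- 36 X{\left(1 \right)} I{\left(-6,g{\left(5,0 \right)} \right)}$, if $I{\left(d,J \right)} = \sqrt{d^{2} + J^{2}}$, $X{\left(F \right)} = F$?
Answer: $- 936 \sqrt{97} \approx -9218.5$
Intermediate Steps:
$g{\left(T,Z \right)} = \frac{\left(3 + T\right)^{4}}{\left(-3 + T\right)^{4}}$ ($g{\left(T,Z \right)} = \left(\frac{3 + T}{T - 3}\right)^{4} = \left(\frac{3 + T}{-3 + T}\right)^{4} = \frac{\left(3 + T\right)^{4}}{\left(-3 + T\right)^{4}}$)
$I{\left(d,J \right)} = \sqrt{J^{2} + d^{2}}$
$- 36 X{\left(1 \right)} I{\left(-6,g{\left(5,0 \right)} \right)} = \left(-36\right) 1 \sqrt{\left(\frac{\left(3 + 5\right)^{4}}{\left(-3 + 5\right)^{4}}\right)^{2} + \left(-6\right)^{2}} = - 36 \sqrt{\left(\frac{8^{4}}{16}\right)^{2} + 36} = - 36 \sqrt{\left(\frac{1}{16} \cdot 4096\right)^{2} + 36} = - 36 \sqrt{256^{2} + 36} = - 36 \sqrt{65536 + 36} = - 36 \sqrt{65572} = - 36 \cdot 26 \sqrt{97} = - 936 \sqrt{97}$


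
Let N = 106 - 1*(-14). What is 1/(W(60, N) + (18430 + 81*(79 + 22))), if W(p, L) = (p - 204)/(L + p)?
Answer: 5/133051 ≈ 3.7580e-5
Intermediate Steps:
N = 120 (N = 106 + 14 = 120)
W(p, L) = (-204 + p)/(L + p)
1/(W(60, N) + (18430 + 81*(79 + 22))) = 1/((-204 + 60)/(120 + 60) + (18430 + 81*(79 + 22))) = 1/(-144/180 + (18430 + 81*101)) = 1/((1/180)*(-144) + (18430 + 8181)) = 1/(-⅘ + 26611) = 1/(133051/5) = 5/133051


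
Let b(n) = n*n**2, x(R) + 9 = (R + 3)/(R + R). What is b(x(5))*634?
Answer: -43695914/125 ≈ -3.4957e+5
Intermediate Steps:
x(R) = -9 + (3 + R)/(2*R) (x(R) = -9 + (R + 3)/(R + R) = -9 + (3 + R)/((2*R)) = -9 + (3 + R)*(1/(2*R)) = -9 + (3 + R)/(2*R))
b(n) = n**3
b(x(5))*634 = ((1/2)*(3 - 17*5)/5)**3*634 = ((1/2)*(1/5)*(3 - 85))**3*634 = ((1/2)*(1/5)*(-82))**3*634 = (-41/5)**3*634 = -68921/125*634 = -43695914/125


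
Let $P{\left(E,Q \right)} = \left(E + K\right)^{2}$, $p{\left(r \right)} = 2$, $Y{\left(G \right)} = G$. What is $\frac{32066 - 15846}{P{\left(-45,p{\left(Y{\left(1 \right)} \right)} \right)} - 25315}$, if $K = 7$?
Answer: $- \frac{16220}{23871} \approx -0.67949$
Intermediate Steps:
$P{\left(E,Q \right)} = \left(7 + E\right)^{2}$ ($P{\left(E,Q \right)} = \left(E + 7\right)^{2} = \left(7 + E\right)^{2}$)
$\frac{32066 - 15846}{P{\left(-45,p{\left(Y{\left(1 \right)} \right)} \right)} - 25315} = \frac{32066 - 15846}{\left(7 - 45\right)^{2} - 25315} = \frac{16220}{\left(-38\right)^{2} - 25315} = \frac{16220}{1444 - 25315} = \frac{16220}{-23871} = 16220 \left(- \frac{1}{23871}\right) = - \frac{16220}{23871}$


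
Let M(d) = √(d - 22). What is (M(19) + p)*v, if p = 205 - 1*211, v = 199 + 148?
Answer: -2082 + 347*I*√3 ≈ -2082.0 + 601.02*I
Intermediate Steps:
M(d) = √(-22 + d)
v = 347
p = -6 (p = 205 - 211 = -6)
(M(19) + p)*v = (√(-22 + 19) - 6)*347 = (√(-3) - 6)*347 = (I*√3 - 6)*347 = (-6 + I*√3)*347 = -2082 + 347*I*√3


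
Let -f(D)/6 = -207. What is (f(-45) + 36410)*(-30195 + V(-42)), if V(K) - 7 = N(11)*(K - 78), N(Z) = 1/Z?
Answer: -12507542576/11 ≈ -1.1370e+9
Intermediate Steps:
f(D) = 1242 (f(D) = -6*(-207) = 1242)
V(K) = -1/11 + K/11 (V(K) = 7 + (K - 78)/11 = 7 + (-78 + K)/11 = 7 + (-78/11 + K/11) = -1/11 + K/11)
(f(-45) + 36410)*(-30195 + V(-42)) = (1242 + 36410)*(-30195 + (-1/11 + (1/11)*(-42))) = 37652*(-30195 + (-1/11 - 42/11)) = 37652*(-30195 - 43/11) = 37652*(-332188/11) = -12507542576/11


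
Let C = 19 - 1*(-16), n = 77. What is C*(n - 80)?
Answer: -105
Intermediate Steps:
C = 35 (C = 19 + 16 = 35)
C*(n - 80) = 35*(77 - 80) = 35*(-3) = -105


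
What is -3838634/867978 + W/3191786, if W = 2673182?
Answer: -2482958773582/692600007177 ≈ -3.5850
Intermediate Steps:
-3838634/867978 + W/3191786 = -3838634/867978 + 2673182/3191786 = -3838634*1/867978 + 2673182*(1/3191786) = -1919317/433989 + 1336591/1595893 = -2482958773582/692600007177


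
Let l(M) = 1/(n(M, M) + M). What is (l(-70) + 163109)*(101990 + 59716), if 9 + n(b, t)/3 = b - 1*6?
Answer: 8572103623344/325 ≈ 2.6376e+10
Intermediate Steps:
n(b, t) = -45 + 3*b (n(b, t) = -27 + 3*(b - 1*6) = -27 + 3*(b - 6) = -27 + 3*(-6 + b) = -27 + (-18 + 3*b) = -45 + 3*b)
l(M) = 1/(-45 + 4*M) (l(M) = 1/((-45 + 3*M) + M) = 1/(-45 + 4*M))
(l(-70) + 163109)*(101990 + 59716) = (1/(-45 + 4*(-70)) + 163109)*(101990 + 59716) = (1/(-45 - 280) + 163109)*161706 = (1/(-325) + 163109)*161706 = (-1/325 + 163109)*161706 = (53010424/325)*161706 = 8572103623344/325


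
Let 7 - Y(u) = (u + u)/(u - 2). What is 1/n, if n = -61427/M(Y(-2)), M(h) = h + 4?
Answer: -10/61427 ≈ -0.00016279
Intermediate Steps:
Y(u) = 7 - 2*u/(-2 + u) (Y(u) = 7 - (u + u)/(u - 2) = 7 - 2*u/(-2 + u))
M(h) = 4 + h
n = -61427/10 (n = -61427/(4 + (-14 + 5*(-2))/(-2 - 2)) = -61427/(4 + (-14 - 10)/(-4)) = -61427/(4 - ¼*(-24)) = -61427/(4 + 6) = -61427/10 ≈ -6142.7)
1/n = 1/(-61427/10) = -10/61427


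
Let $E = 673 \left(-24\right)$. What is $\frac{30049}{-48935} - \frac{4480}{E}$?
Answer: $- \frac{33265331}{98799765} \approx -0.33669$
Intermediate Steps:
$E = -16152$
$\frac{30049}{-48935} - \frac{4480}{E} = \frac{30049}{-48935} - \frac{4480}{-16152} = 30049 \left(- \frac{1}{48935}\right) - - \frac{560}{2019} = - \frac{30049}{48935} + \frac{560}{2019} = - \frac{33265331}{98799765}$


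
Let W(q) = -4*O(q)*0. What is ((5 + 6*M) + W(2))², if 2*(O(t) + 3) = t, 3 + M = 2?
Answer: 1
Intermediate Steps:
M = -1 (M = -3 + 2 = -1)
O(t) = -3 + t/2
W(q) = 0 (W(q) = -4*(-3 + q/2)*0 = (12 - 2*q)*0 = 0)
((5 + 6*M) + W(2))² = ((5 + 6*(-1)) + 0)² = ((5 - 6) + 0)² = (-1 + 0)² = (-1)² = 1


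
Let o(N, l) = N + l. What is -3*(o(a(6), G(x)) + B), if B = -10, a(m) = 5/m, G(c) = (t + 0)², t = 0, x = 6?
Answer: 55/2 ≈ 27.500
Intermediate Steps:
G(c) = 0 (G(c) = (0 + 0)² = 0² = 0)
-3*(o(a(6), G(x)) + B) = -3*((5/6 + 0) - 10) = -3*((5*(⅙) + 0) - 10) = -3*((⅚ + 0) - 10) = -3*(⅚ - 10) = -3*(-55/6) = 55/2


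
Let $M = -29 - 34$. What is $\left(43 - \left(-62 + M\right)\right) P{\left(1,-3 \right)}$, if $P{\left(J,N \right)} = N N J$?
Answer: $1512$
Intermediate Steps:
$P{\left(J,N \right)} = J N^{2}$ ($P{\left(J,N \right)} = N^{2} J = J N^{2}$)
$M = -63$
$\left(43 - \left(-62 + M\right)\right) P{\left(1,-3 \right)} = \left(43 + \left(62 - -63\right)\right) 1 \left(-3\right)^{2} = \left(43 + \left(62 + 63\right)\right) 1 \cdot 9 = \left(43 + 125\right) 9 = 168 \cdot 9 = 1512$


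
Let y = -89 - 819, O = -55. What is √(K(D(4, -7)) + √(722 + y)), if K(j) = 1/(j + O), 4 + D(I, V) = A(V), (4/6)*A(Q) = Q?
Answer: √(-278 + 19321*I*√186)/139 ≈ 2.61 + 2.6127*I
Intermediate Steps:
A(Q) = 3*Q/2
y = -908
D(I, V) = -4 + 3*V/2
K(j) = 1/(-55 + j) (K(j) = 1/(j - 55) = 1/(-55 + j))
√(K(D(4, -7)) + √(722 + y)) = √(1/(-55 + (-4 + (3/2)*(-7))) + √(722 - 908)) = √(1/(-55 + (-4 - 21/2)) + √(-186)) = √(1/(-55 - 29/2) + I*√186) = √(1/(-139/2) + I*√186) = √(-2/139 + I*√186)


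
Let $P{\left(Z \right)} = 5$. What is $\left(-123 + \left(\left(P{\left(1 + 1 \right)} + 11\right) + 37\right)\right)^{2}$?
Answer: $4900$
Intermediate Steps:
$\left(-123 + \left(\left(P{\left(1 + 1 \right)} + 11\right) + 37\right)\right)^{2} = \left(-123 + \left(\left(5 + 11\right) + 37\right)\right)^{2} = \left(-123 + \left(16 + 37\right)\right)^{2} = \left(-123 + 53\right)^{2} = \left(-70\right)^{2} = 4900$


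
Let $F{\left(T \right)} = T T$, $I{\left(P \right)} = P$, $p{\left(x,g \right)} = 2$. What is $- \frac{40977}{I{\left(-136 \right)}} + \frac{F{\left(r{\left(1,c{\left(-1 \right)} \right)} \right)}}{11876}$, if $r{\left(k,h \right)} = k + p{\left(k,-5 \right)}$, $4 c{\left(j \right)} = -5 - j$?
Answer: $\frac{121661019}{403784} \approx 301.3$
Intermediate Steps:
$c{\left(j \right)} = - \frac{5}{4} - \frac{j}{4}$ ($c{\left(j \right)} = \frac{-5 - j}{4} = - \frac{5}{4} - \frac{j}{4}$)
$r{\left(k,h \right)} = 2 + k$ ($r{\left(k,h \right)} = k + 2 = 2 + k$)
$F{\left(T \right)} = T^{2}$
$- \frac{40977}{I{\left(-136 \right)}} + \frac{F{\left(r{\left(1,c{\left(-1 \right)} \right)} \right)}}{11876} = - \frac{40977}{-136} + \frac{\left(2 + 1\right)^{2}}{11876} = \left(-40977\right) \left(- \frac{1}{136}\right) + 3^{2} \cdot \frac{1}{11876} = \frac{40977}{136} + 9 \cdot \frac{1}{11876} = \frac{40977}{136} + \frac{9}{11876} = \frac{121661019}{403784}$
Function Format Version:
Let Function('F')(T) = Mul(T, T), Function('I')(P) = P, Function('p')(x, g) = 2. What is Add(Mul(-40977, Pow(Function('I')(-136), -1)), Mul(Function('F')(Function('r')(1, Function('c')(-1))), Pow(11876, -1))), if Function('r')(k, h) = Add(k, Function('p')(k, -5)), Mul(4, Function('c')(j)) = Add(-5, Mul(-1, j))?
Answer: Rational(121661019, 403784) ≈ 301.30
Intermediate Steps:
Function('c')(j) = Add(Rational(-5, 4), Mul(Rational(-1, 4), j)) (Function('c')(j) = Mul(Rational(1, 4), Add(-5, Mul(-1, j))) = Add(Rational(-5, 4), Mul(Rational(-1, 4), j)))
Function('r')(k, h) = Add(2, k) (Function('r')(k, h) = Add(k, 2) = Add(2, k))
Function('F')(T) = Pow(T, 2)
Add(Mul(-40977, Pow(Function('I')(-136), -1)), Mul(Function('F')(Function('r')(1, Function('c')(-1))), Pow(11876, -1))) = Add(Mul(-40977, Pow(-136, -1)), Mul(Pow(Add(2, 1), 2), Pow(11876, -1))) = Add(Mul(-40977, Rational(-1, 136)), Mul(Pow(3, 2), Rational(1, 11876))) = Add(Rational(40977, 136), Mul(9, Rational(1, 11876))) = Add(Rational(40977, 136), Rational(9, 11876)) = Rational(121661019, 403784)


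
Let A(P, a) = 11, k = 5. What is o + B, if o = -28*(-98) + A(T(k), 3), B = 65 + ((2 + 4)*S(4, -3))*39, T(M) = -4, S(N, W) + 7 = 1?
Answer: 1416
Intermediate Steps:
S(N, W) = -6 (S(N, W) = -7 + 1 = -6)
B = -1339 (B = 65 + ((2 + 4)*(-6))*39 = 65 + (6*(-6))*39 = 65 - 36*39 = 65 - 1404 = -1339)
o = 2755 (o = -28*(-98) + 11 = 2744 + 11 = 2755)
o + B = 2755 - 1339 = 1416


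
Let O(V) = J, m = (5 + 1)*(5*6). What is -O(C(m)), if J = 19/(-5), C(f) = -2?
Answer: 19/5 ≈ 3.8000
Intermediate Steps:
m = 180 (m = 6*30 = 180)
J = -19/5 (J = 19*(-1/5) = -19/5 ≈ -3.8000)
O(V) = -19/5
-O(C(m)) = -1*(-19/5) = 19/5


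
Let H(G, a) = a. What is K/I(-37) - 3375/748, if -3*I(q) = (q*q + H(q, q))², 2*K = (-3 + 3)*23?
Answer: -3375/748 ≈ -4.5120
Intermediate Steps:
K = 0 (K = ((-3 + 3)*23)/2 = (0*23)/2 = (½)*0 = 0)
I(q) = -(q + q²)²/3 (I(q) = -(q*q + q)²/3 = -(q² + q)²/3 = -(q + q²)²/3)
K/I(-37) - 3375/748 = 0/((-⅓*(-37)²*(1 - 37)²)) - 3375/748 = 0/((-⅓*1369*(-36)²)) - 3375*1/748 = 0/((-⅓*1369*1296)) - 3375/748 = 0/(-591408) - 3375/748 = 0*(-1/591408) - 3375/748 = 0 - 3375/748 = -3375/748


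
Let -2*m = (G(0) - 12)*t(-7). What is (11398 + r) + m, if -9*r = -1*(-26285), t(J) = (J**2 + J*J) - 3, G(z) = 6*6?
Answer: 66037/9 ≈ 7337.4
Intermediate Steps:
G(z) = 36
t(J) = -3 + 2*J**2 (t(J) = (J**2 + J**2) - 3 = 2*J**2 - 3 = -3 + 2*J**2)
m = -1140 (m = -(36 - 12)*(-3 + 2*(-7)**2)/2 = -12*(-3 + 2*49) = -12*(-3 + 98) = -12*95 = -1/2*2280 = -1140)
r = -26285/9 (r = -(-1)*(-26285)/9 = -1/9*26285 = -26285/9 ≈ -2920.6)
(11398 + r) + m = (11398 - 26285/9) - 1140 = 76297/9 - 1140 = 66037/9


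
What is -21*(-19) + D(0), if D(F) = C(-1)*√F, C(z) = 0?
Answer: 399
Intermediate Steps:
D(F) = 0 (D(F) = 0*√F = 0)
-21*(-19) + D(0) = -21*(-19) + 0 = 399 + 0 = 399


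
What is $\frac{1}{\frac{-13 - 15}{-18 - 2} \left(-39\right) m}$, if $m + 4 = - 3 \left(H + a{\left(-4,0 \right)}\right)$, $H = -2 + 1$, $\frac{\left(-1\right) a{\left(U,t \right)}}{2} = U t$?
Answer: $\frac{5}{273} \approx 0.018315$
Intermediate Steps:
$a{\left(U,t \right)} = - 2 U t$
$H = -1$
$m = -1$ ($m = -4 - 3 \left(-1 - \left(-8\right) 0\right) = -4 - 3 \left(-1 + 0\right) = -4 - -3 = -4 + 3 = -1$)
$\frac{1}{\frac{-13 - 15}{-18 - 2} \left(-39\right) m} = \frac{1}{\frac{-13 - 15}{-18 - 2} \left(-39\right) \left(-1\right)} = \frac{1}{- \frac{28}{-20} \left(-39\right) \left(-1\right)} = \frac{1}{\left(-28\right) \left(- \frac{1}{20}\right) \left(-39\right) \left(-1\right)} = \frac{1}{\frac{7}{5} \left(-39\right) \left(-1\right)} = \frac{1}{\left(- \frac{273}{5}\right) \left(-1\right)} = \frac{1}{\frac{273}{5}} = \frac{5}{273}$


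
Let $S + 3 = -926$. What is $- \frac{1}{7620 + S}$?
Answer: $- \frac{1}{6691} \approx -0.00014945$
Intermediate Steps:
$S = -929$ ($S = -3 - 926 = -929$)
$- \frac{1}{7620 + S} = - \frac{1}{7620 - 929} = - \frac{1}{6691}$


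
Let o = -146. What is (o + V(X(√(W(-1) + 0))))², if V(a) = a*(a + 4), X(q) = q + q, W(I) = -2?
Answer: 23588 - 2464*I*√2 ≈ 23588.0 - 3484.6*I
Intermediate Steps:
X(q) = 2*q
V(a) = a*(4 + a)
(o + V(X(√(W(-1) + 0))))² = (-146 + (2*√(-2 + 0))*(4 + 2*√(-2 + 0)))² = (-146 + (2*√(-2))*(4 + 2*√(-2)))² = (-146 + (2*(I*√2))*(4 + 2*(I*√2)))² = (-146 + (2*I*√2)*(4 + 2*I*√2))² = (-146 + 2*I*√2*(4 + 2*I*√2))²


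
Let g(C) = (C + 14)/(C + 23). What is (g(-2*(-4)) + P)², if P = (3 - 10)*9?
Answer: 3728761/961 ≈ 3880.1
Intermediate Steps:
g(C) = (14 + C)/(23 + C)
P = -63 (P = -7*9 = -63)
(g(-2*(-4)) + P)² = ((14 - 2*(-4))/(23 - 2*(-4)) - 63)² = ((14 + 8)/(23 + 8) - 63)² = (22/31 - 63)² = (-1931/31)² = 3728761/961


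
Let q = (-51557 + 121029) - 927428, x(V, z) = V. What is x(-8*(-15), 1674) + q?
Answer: -857836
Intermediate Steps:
q = -857956 (q = 69472 - 927428 = -857956)
x(-8*(-15), 1674) + q = -8*(-15) - 857956 = 120 - 857956 = -857836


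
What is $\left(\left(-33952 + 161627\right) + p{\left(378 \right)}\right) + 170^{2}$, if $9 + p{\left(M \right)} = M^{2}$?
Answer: $299450$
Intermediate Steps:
$p{\left(M \right)} = -9 + M^{2}$
$\left(\left(-33952 + 161627\right) + p{\left(378 \right)}\right) + 170^{2} = \left(\left(-33952 + 161627\right) - \left(9 - 378^{2}\right)\right) + 170^{2} = \left(127675 + \left(-9 + 142884\right)\right) + 28900 = \left(127675 + 142875\right) + 28900 = 270550 + 28900 = 299450$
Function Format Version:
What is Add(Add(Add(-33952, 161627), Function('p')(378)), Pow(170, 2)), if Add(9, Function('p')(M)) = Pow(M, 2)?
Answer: 299450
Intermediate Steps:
Function('p')(M) = Add(-9, Pow(M, 2))
Add(Add(Add(-33952, 161627), Function('p')(378)), Pow(170, 2)) = Add(Add(Add(-33952, 161627), Add(-9, Pow(378, 2))), Pow(170, 2)) = Add(Add(127675, Add(-9, 142884)), 28900) = Add(Add(127675, 142875), 28900) = Add(270550, 28900) = 299450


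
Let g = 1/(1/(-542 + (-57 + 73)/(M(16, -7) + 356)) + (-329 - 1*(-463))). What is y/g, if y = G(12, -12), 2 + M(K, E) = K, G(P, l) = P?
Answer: 80609538/50131 ≈ 1608.0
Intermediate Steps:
M(K, E) = -2 + K
y = 12
g = 100262/13434923 (g = 1/(1/(-542 + (-57 + 73)/((-2 + 16) + 356)) + (-329 - 1*(-463))) = 1/(1/(-542 + 16/(14 + 356)) + (-329 + 463)) = 1/(1/(-542 + 16/370) + 134) = 1/(1/(-542 + 16*(1/370)) + 134) = 1/(1/(-542 + 8/185) + 134) = 1/(1/(-100262/185) + 134) = 1/(-185/100262 + 134) = 1/(13434923/100262) = 100262/13434923 ≈ 0.0074628)
y/g = 12/(100262/13434923) = 12*(13434923/100262) = 80609538/50131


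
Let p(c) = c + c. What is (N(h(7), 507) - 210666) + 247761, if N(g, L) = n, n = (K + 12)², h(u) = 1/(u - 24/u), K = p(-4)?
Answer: 37111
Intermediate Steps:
p(c) = 2*c
K = -8 (K = 2*(-4) = -8)
n = 16 (n = (-8 + 12)² = 4² = 16)
N(g, L) = 16
(N(h(7), 507) - 210666) + 247761 = (16 - 210666) + 247761 = -210650 + 247761 = 37111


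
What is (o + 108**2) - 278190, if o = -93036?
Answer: -359562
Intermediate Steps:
(o + 108**2) - 278190 = (-93036 + 108**2) - 278190 = (-93036 + 11664) - 278190 = -81372 - 278190 = -359562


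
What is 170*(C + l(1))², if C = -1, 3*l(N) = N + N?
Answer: 170/9 ≈ 18.889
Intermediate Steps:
l(N) = 2*N/3 (l(N) = (N + N)/3 = (2*N)/3 = 2*N/3)
170*(C + l(1))² = 170*(-1 + (⅔)*1)² = 170*(-1 + ⅔)² = 170*(-⅓)² = 170*(⅑) = 170/9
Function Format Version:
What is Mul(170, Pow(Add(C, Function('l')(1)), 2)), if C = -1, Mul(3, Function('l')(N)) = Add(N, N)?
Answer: Rational(170, 9) ≈ 18.889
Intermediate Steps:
Function('l')(N) = Mul(Rational(2, 3), N) (Function('l')(N) = Mul(Rational(1, 3), Add(N, N)) = Mul(Rational(1, 3), Mul(2, N)) = Mul(Rational(2, 3), N))
Mul(170, Pow(Add(C, Function('l')(1)), 2)) = Mul(170, Pow(Add(-1, Mul(Rational(2, 3), 1)), 2)) = Mul(170, Pow(Add(-1, Rational(2, 3)), 2)) = Mul(170, Pow(Rational(-1, 3), 2)) = Mul(170, Rational(1, 9)) = Rational(170, 9)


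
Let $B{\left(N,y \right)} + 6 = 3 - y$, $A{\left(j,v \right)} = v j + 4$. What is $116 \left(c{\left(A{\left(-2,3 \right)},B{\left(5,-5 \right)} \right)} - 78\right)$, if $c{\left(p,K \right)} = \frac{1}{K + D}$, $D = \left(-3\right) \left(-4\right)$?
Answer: $- \frac{63278}{7} \approx -9039.7$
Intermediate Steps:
$D = 12$
$A{\left(j,v \right)} = 4 + j v$ ($A{\left(j,v \right)} = j v + 4 = 4 + j v$)
$B{\left(N,y \right)} = -3 - y$ ($B{\left(N,y \right)} = -6 - \left(-3 + y\right) = -3 - y$)
$c{\left(p,K \right)} = \frac{1}{12 + K}$ ($c{\left(p,K \right)} = \frac{1}{K + 12} = \frac{1}{12 + K}$)
$116 \left(c{\left(A{\left(-2,3 \right)},B{\left(5,-5 \right)} \right)} - 78\right) = 116 \left(\frac{1}{12 - -2} - 78\right) = 116 \left(\frac{1}{12 + \left(-3 + 5\right)} - 78\right) = 116 \left(\frac{1}{12 + 2} - 78\right) = 116 \left(\frac{1}{14} - 78\right) = 116 \left(- \frac{1091}{14}\right) = - \frac{63278}{7}$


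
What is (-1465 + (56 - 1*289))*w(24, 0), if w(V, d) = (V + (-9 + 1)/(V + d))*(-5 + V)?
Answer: -763534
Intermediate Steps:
w(V, d) = (-5 + V)*(V - 8/(V + d)) (w(V, d) = (V - 8/(V + d))*(-5 + V) = (-5 + V)*(V - 8/(V + d)))
(-1465 + (56 - 1*289))*w(24, 0) = (-1465 + (56 - 1*289))*((40 + 24³ - 8*24 - 5*24² + 0*24² - 5*24*0)/(24 + 0)) = (-1465 + (56 - 289))*((40 + 13824 - 192 - 5*576 + 0*576 + 0)/24) = (-1465 - 233)*((40 + 13824 - 192 - 2880 + 0 + 0)/24) = -283*10792/4 = -1698*1349/3 = -763534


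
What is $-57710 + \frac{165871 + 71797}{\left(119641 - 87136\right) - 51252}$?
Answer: $- \frac{1082127038}{18747} \approx -57723.0$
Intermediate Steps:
$-57710 + \frac{165871 + 71797}{\left(119641 - 87136\right) - 51252} = -57710 + \frac{237668}{\left(119641 - 87136\right) - 51252} = -57710 + \frac{237668}{32505 - 51252} = -57710 + \frac{237668}{-18747} = -57710 + 237668 \left(- \frac{1}{18747}\right) = -57710 - \frac{237668}{18747} = - \frac{1082127038}{18747}$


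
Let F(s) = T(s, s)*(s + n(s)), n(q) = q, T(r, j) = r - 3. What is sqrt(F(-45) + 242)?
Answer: sqrt(4562) ≈ 67.543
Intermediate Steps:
T(r, j) = -3 + r
F(s) = 2*s*(-3 + s) (F(s) = (-3 + s)*(s + s) = (-3 + s)*(2*s) = 2*s*(-3 + s))
sqrt(F(-45) + 242) = sqrt(2*(-45)*(-3 - 45) + 242) = sqrt(2*(-45)*(-48) + 242) = sqrt(4320 + 242) = sqrt(4562)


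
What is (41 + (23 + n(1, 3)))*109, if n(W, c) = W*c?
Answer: 7303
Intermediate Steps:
(41 + (23 + n(1, 3)))*109 = (41 + (23 + 1*3))*109 = (41 + (23 + 3))*109 = (41 + 26)*109 = 67*109 = 7303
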